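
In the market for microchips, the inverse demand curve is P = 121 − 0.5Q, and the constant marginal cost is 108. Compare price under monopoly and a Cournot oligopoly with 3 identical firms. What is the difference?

P falls by 3.25

Monopoly sets MR = MC: 121 − Q = 108 ⇒ Q = 13, P = 121 − 0.5·13 = 114.5.
Cournot with 3 identical firms: the symmetric best-response condition is 121 − 2q = 108. Each firm produces q = 6.5, total output Q = 19.5, price P = 111.25.
Change in price: 111.25 − 114.5 = −3.25.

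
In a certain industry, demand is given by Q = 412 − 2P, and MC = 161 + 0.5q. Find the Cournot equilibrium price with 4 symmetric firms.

P = 176

Inverting demand: P = 206 − 0.5Q.
With 4 symmetric Cournot firms, each firm's FOC gives 206 − 2.5q = 161 + 0.5q, so q = 15, Q = 4·15 = 60, and P = 176.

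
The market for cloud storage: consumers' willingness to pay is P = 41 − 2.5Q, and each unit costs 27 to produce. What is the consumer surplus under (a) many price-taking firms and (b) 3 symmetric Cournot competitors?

Under competition P = MC = 27, so Q = (41 − 27)/2.5 = 5.6.
CS = ½·(41 − 27)·5.6 = 39.2.
Cournot with 3 identical firms: the symmetric best-response condition is 41 − 10q = 27. Each firm produces q = 1.4, total output Q = 4.2, price P = 30.5.
CS = ½·(41 − 30.5)·4.2 = 22.05.

Competition: CS = 39.2; Cournot: CS = 22.05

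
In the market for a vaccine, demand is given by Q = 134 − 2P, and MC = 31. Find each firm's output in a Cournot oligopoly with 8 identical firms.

Inverting demand: P = 67 − 0.5Q.
In a 8-firm Cournot equilibrium, symmetry and the first-order condition give q = (67 − 31)/(4.5) = 8. So Q = 64 and P = 35.

q_i = 8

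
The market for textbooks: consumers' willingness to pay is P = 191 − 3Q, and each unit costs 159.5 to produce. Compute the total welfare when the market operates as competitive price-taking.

Under competition P = MC = 159.5, so Q = (191 − 159.5)/3 = 10.5.
CS = ½·(191 − 159.5)·10.5 = 165.375; PS = (159.5 − 159.5)·10.5 = 0; TS = 165.375.

TS = 165.375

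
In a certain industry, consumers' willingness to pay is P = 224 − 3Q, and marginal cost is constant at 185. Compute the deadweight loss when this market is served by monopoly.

Under competition P = MC = 185, so Q = (224 − 185)/3 = 13.
A monopolist chooses Q where MR = MC. MR = 224 − 6Q; setting this equal to 185 gives Q = 6.5 and P = 204.5.
DWL is the triangle between Q = 6.5 and Q = 13: ½·(13 − 6.5)·(204.5 − 185) = 63.375.

DWL = 63.375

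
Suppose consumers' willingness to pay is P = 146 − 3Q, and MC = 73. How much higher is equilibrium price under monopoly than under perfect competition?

Equilibrium price rises by 36.5

Perfect competition: P = MC = 73, so 146 − 3Q = 73 and Q = 73/3.
Monopoly sets MR = MC: 146 − 6Q = 73 ⇒ Q = 73/6, P = 146 − 3·73/6 = 109.5.
Change in equilibrium price: 109.5 − 73 = 36.5.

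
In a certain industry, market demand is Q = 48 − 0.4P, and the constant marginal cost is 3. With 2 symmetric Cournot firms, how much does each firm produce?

Inverting demand: P = 120 − 2.5Q.
In a 2-firm Cournot equilibrium, symmetry and the first-order condition give q = (120 − 3)/(7.5) = 15.6. So Q = 31.2 and P = 42.

q_i = 15.6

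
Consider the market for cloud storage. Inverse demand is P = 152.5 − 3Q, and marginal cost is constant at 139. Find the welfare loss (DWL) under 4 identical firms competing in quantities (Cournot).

DWL = 1.215

Under competition P = MC = 139, so Q = (152.5 − 139)/3 = 4.5.
In a 4-firm Cournot equilibrium, symmetry and the first-order condition give q = (152.5 − 139)/(15) = 0.9. So Q = 3.6 and P = 141.7.
DWL is the triangle between Q = 3.6 and Q = 4.5: ½·(4.5 − 3.6)·(141.7 − 139) = 1.215.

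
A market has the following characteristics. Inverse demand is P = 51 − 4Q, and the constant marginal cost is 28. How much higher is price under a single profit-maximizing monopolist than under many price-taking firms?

Price rises by 11.5

Competitive firms price at marginal cost: P = 28, giving Q = 5.75.
Monopoly sets MR = MC: 51 − 8Q = 28 ⇒ Q = 2.875, P = 51 − 4·2.875 = 39.5.
Change in price: 39.5 − 28 = 11.5.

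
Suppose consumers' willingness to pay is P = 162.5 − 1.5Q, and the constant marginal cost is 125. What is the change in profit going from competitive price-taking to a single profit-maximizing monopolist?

Under competition P = MC = 125, so Q = (162.5 − 125)/1.5 = 25.
Profit = (125 − 125)·25 = 0.
Monopoly sets MR = MC: 162.5 − 3Q = 125 ⇒ Q = 12.5, P = 162.5 − 1.5·12.5 = 143.75.
Profit = (143.75 − 125)·12.5 = 234.375.
Change in profit: 234.375 − 0 = 234.375.

Profit rises by 234.375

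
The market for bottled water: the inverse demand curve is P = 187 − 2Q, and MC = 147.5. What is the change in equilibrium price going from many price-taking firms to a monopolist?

P rises by 19.75

Perfect competition: P = MC = 147.5, so 187 − 2Q = 147.5 and Q = 19.75.
Monopoly sets MR = MC: 187 − 4Q = 147.5 ⇒ Q = 9.875, P = 187 − 2·9.875 = 167.25.
Change in equilibrium price: 167.25 − 147.5 = 19.75.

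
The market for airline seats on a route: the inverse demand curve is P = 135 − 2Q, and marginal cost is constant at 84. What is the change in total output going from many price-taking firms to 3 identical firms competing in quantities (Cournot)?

Q falls by 6.375

Under competition P = MC = 84, so Q = (135 − 84)/2 = 25.5.
With 3 symmetric Cournot firms, each firm's FOC gives 135 − 8q = 84, so q = 6.375, Q = 3·6.375 = 19.125, and P = 96.75.
Change in total output: 19.125 − 25.5 = −6.375.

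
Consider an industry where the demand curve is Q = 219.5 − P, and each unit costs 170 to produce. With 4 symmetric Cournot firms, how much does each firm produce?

Inverting demand: P = 219.5 − Q.
With 4 symmetric Cournot firms, each firm's FOC gives 219.5 − 5q = 170, so q = 9.9, Q = 4·9.9 = 39.6, and P = 179.9.

q_i = 9.9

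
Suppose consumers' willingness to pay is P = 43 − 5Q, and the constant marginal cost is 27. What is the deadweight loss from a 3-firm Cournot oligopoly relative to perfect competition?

DWL = 1.6

Competitive firms price at marginal cost: P = 27, giving Q = 3.2.
In a 3-firm Cournot equilibrium, symmetry and the first-order condition give q = (43 − 27)/(20) = 0.8. So Q = 2.4 and P = 31.
DWL is the triangle between Q = 2.4 and Q = 3.2: ½·(3.2 − 2.4)·(31 − 27) = 1.6.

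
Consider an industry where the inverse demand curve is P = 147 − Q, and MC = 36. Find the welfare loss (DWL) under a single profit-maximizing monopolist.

Competitive firms price at marginal cost: P = 36, giving Q = 111.
The monopolist equates marginal revenue to marginal cost: 147 − 2Q = 36, so Q = 55.5. From demand, P = 91.5.
DWL is the triangle between Q = 55.5 and Q = 111: ½·(111 − 55.5)·(91.5 − 36) = 1540.125.

DWL = 1540.125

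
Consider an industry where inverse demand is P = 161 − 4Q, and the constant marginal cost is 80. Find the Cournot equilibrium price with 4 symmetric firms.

Cournot with 4 identical firms: the symmetric best-response condition is 161 − 20q = 80. Each firm produces q = 4.05, total output Q = 16.2, price P = 96.2.

P = 96.2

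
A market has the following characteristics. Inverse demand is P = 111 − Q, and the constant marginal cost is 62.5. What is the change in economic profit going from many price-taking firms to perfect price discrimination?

π rises by 1176.125

Perfect competition: P = MC = 62.5, so 111 − Q = 62.5 and Q = 48.5.
Profit = (62.5 − 62.5)·48.5 = 0.
With perfect price discrimination, output is the efficient level Q = 48.5 (where demand meets MC), but every buyer pays their willingness to pay: CS = 0 and PS = total surplus.
PS equals the full surplus area, 1176.125. Profit = 1176.125 = 1176.125.
Change in economic profit: 1176.125 − 0 = 1176.125.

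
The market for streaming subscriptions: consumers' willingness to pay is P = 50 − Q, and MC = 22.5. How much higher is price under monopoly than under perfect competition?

Price rises by 13.75

Perfect competition: P = MC = 22.5, so 50 − Q = 22.5 and Q = 27.5.
A monopolist chooses Q where MR = MC. MR = 50 − 2Q; setting this equal to 22.5 gives Q = 13.75 and P = 36.25.
Change in price: 36.25 − 22.5 = 13.75.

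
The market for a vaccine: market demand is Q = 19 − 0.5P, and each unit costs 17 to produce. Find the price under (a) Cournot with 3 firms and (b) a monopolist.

Cournot: P = 22.25; Monopoly: P = 27.5

Inverting demand: P = 38 − 2Q.
Cournot with 3 identical firms: the symmetric best-response condition is 38 − 8q = 17. Each firm produces q = 2.625, total output Q = 7.875, price P = 22.25.
Monopoly sets MR = MC: 38 − 4Q = 17 ⇒ Q = 5.25, P = 38 − 2·5.25 = 27.5.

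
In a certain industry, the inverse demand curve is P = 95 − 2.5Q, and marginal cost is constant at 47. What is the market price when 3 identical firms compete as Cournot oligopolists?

With 3 symmetric Cournot firms, each firm's FOC gives 95 − 10q = 47, so q = 4.8, Q = 3·4.8 = 14.4, and P = 59.

P = 59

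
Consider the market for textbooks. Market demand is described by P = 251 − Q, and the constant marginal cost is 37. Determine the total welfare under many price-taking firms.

TS = 22898

Competitive firms price at marginal cost: P = 37, giving Q = 214.
CS = ½·(251 − 37)·214 = 22898; PS = (37 − 37)·214 = 0; TS = 22898.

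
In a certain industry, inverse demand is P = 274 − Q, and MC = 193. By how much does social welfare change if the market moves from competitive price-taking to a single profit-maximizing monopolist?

TS falls by 820.125

Competitive firms price at marginal cost: P = 193, giving Q = 81.
CS = ½·(274 − 193)·81 = 3280.5; PS = (193 − 193)·81 = 0; TS = 3280.5.
A monopolist chooses Q where MR = MC. MR = 274 − 2Q; setting this equal to 193 gives Q = 40.5 and P = 233.5.
CS = ½·(274 − 233.5)·40.5 = 820.125; PS = (233.5 − 193)·40.5 = 1640.25; TS = 2460.375.
Change in social welfare: 2460.375 − 3280.5 = −820.125.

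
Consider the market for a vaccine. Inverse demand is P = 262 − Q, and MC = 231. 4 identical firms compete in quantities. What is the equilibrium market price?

With 4 symmetric Cournot firms, each firm's FOC gives 262 − 5q = 231, so q = 6.2, Q = 4·6.2 = 24.8, and P = 237.2.

P = 237.2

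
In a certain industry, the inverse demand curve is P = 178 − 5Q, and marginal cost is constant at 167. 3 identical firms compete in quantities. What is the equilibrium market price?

Cournot with 3 identical firms: the symmetric best-response condition is 178 − 20q = 167. Each firm produces q = 0.55, total output Q = 1.65, price P = 169.75.

P = 169.75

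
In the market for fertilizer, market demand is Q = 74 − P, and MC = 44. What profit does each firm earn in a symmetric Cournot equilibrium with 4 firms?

π_i = 36

Inverting demand: P = 74 − Q.
In a 4-firm Cournot equilibrium, symmetry and the first-order condition give q = (74 − 44)/(5) = 6. So Q = 24 and P = 50.
Each firm's profit = (50 − 44)·6 = 36.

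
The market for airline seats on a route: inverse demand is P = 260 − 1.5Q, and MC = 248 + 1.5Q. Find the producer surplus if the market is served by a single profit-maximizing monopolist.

PS = 16

Monopoly sets MR = MC: 260 − 3Q = 248 + 1.5Q ⇒ Q = 8/3, P = 260 − 1.5·8/3 = 256.
PS = P·Q − VC(Q) = 256·8/3 − (248·8/3 + ½·1.5·(8/3)²) = 16.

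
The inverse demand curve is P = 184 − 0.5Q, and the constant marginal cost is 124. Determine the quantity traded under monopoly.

A monopolist chooses Q where MR = MC. MR = 184 − Q; setting this equal to 124 gives Q = 60 and P = 154.

Q = 60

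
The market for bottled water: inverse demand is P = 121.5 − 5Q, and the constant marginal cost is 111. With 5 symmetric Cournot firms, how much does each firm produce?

q_i = 0.35

In a 5-firm Cournot equilibrium, symmetry and the first-order condition give q = (121.5 − 111)/(30) = 0.35. So Q = 1.75 and P = 112.75.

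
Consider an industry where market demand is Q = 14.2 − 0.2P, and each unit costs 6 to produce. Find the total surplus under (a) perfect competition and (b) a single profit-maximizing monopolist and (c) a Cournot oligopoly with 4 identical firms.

Competition: TS = 422.5; Monopoly: TS = 316.875; Cournot: TS = 405.6

Inverting demand: P = 71 − 5Q.
Competitive firms price at marginal cost: P = 6, giving Q = 13.
CS = ½·(71 − 6)·13 = 422.5; PS = (6 − 6)·13 = 0; TS = 422.5.
The monopolist equates marginal revenue to marginal cost: 71 − 10Q = 6, so Q = 6.5. From demand, P = 38.5.
CS = ½·(71 − 38.5)·6.5 = 105.625; PS = (38.5 − 6)·6.5 = 211.25; TS = 316.875.
Cournot with 4 identical firms: the symmetric best-response condition is 71 − 25q = 6. Each firm produces q = 2.6, total output Q = 10.4, price P = 19.
CS = ½·(71 − 19)·10.4 = 270.4; PS = (19 − 6)·10.4 = 135.2; TS = 405.6.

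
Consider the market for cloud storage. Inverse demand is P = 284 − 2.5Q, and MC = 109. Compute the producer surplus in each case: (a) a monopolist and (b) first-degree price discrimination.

Monopoly: PS = 3062.5; Perfect PD: PS = 6125

Monopoly sets MR = MC: 284 − 5Q = 109 ⇒ Q = 35, P = 284 − 2.5·35 = 196.5.
PS = (196.5 − 109)·35 = 3062.5.
Under first-degree price discrimination the firm charges each unit its demand price and produces up to where P = MC, i.e. Q = 70. Consumer surplus is zero; producer surplus equals total surplus.
PS = ½·(284 − 109)·70 = 6125.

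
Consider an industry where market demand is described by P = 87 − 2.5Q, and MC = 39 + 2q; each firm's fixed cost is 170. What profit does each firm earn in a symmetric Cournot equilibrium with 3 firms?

π_i = −114

In a 3-firm Cournot equilibrium, symmetry and the first-order condition give q = (87 − 39)/(12) = 4. So Q = 12 and P = 57.
Each firm's profit = 57·4 − (39·4 + ½·2·4²) − 170 = −114.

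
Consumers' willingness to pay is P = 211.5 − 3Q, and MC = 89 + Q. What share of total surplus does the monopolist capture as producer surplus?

PS/TS = 0.7

Monopoly sets MR = MC: 211.5 − 6Q = 89 + Q ⇒ Q = 17.5, P = 211.5 − 3·17.5 = 159.
CS = ½·(211.5 − 159)·17.5 = 459.375.
PS = P·Q − VC(Q) = 159·17.5 − (89·17.5 + ½·1·17.5²) = 1071.875.
Share captured = PS/TS = 1071.875/1531.25 = 0.7.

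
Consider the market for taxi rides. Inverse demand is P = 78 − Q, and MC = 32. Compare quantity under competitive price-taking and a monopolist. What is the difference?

Quantity falls by 23

Competitive firms price at marginal cost: P = 32, giving Q = 46.
The monopolist equates marginal revenue to marginal cost: 78 − 2Q = 32, so Q = 23. From demand, P = 55.
Change in quantity: 23 − 46 = −23.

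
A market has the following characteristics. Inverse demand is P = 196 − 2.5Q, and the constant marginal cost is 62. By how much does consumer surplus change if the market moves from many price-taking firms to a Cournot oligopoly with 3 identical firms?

Consumer surplus falls by 1571.15

Perfect competition: P = MC = 62, so 196 − 2.5Q = 62 and Q = 53.6.
CS = ½·(196 − 62)·53.6 = 3591.2.
In a 3-firm Cournot equilibrium, symmetry and the first-order condition give q = (196 − 62)/(10) = 13.4. So Q = 40.2 and P = 95.5.
CS = ½·(196 − 95.5)·40.2 = 2020.05.
Change in consumer surplus: 2020.05 − 3591.2 = −1571.15.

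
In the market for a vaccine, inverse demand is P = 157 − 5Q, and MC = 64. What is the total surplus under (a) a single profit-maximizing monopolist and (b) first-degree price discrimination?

Monopoly sets MR = MC: 157 − 10Q = 64 ⇒ Q = 9.3, P = 157 − 5·9.3 = 110.5.
CS = ½·(157 − 110.5)·9.3 = 216.225; PS = (110.5 − 64)·9.3 = 432.45; TS = 648.675.
A perfectly discriminating monopolist sells every unit with P(Q) ≥ MC(Q), so output equals the competitive quantity Q = 18.6. Each buyer pays their reservation price, so CS = 0 and the firm captures all surplus.
TS = 864.9 (equal to competitive TS).

Monopoly: TS = 648.675; Perfect PD: TS = 864.9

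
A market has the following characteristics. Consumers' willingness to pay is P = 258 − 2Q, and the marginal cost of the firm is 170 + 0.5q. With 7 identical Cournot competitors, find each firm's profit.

With 7 symmetric Cournot firms, each firm's FOC gives 258 − 16q = 170 + 0.5q, so q = 16/3, Q = 7·16/3 = 112/3, and P = 550/3.
Each firm's profit = 550/3·16/3 − (170·16/3 + ½·0.5·(16/3)²) = 64.

π_i = 64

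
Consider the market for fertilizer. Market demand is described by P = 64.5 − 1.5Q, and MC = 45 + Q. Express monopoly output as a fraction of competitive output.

The monopolist equates marginal revenue to marginal cost: 64.5 − 3Q = 45 + Q, so Q = 4.875. From demand, P = 915/16.
Under competition P = MC: 64.5 − 1.5Q = 45 + Q ⇒ Q = 7.8, P = 52.8.
Ratio Q_m/Q_c = 4.875/7.8 = 0.625.

Q_m/Q_c = 0.625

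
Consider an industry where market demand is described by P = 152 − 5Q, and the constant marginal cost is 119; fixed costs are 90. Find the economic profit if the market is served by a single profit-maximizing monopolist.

Profit = −35.55

A monopolist chooses Q where MR = MC. MR = 152 − 10Q; setting this equal to 119 gives Q = 3.3 and P = 135.5.
Profit = (135.5 − 119)·3.3 − 90 = −35.55.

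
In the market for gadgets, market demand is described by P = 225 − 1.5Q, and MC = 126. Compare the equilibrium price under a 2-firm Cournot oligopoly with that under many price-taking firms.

Cournot: P = 159; Competition: P = 126

Cournot with 2 identical firms: the symmetric best-response condition is 225 − 4.5q = 126. Each firm produces q = 22, total output Q = 44, price P = 159.
Perfect competition: P = MC = 126, so 225 − 1.5Q = 126 and Q = 66.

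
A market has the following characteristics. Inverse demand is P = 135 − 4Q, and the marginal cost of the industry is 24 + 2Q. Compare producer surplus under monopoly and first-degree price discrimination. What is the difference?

A monopolist chooses Q where MR = MC. MR = 135 − 8Q; setting this equal to 24 + 2Q gives Q = 11.1 and P = 90.6.
PS = P·Q − VC(Q) = 90.6·11.1 − (24·11.1 + ½·2·11.1²) = 616.05.
A perfectly discriminating monopolist sells every unit with P(Q) ≥ MC(Q), so output equals the competitive quantity Q = 18.5. Each buyer pays their reservation price, so CS = 0 and the firm captures all surplus.
PS = ½·(135 − 24)·18.5 = 1026.75.
Change in producer surplus: 1026.75 − 616.05 = 410.7.

Producer surplus rises by 410.7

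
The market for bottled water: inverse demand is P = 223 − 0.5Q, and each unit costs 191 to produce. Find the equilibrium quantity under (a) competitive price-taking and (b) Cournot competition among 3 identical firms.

Competition: Q = 64; Cournot: Q = 48

Competitive firms price at marginal cost: P = 191, giving Q = 64.
With 3 symmetric Cournot firms, each firm's FOC gives 223 − 2q = 191, so q = 16, Q = 3·16 = 48, and P = 199.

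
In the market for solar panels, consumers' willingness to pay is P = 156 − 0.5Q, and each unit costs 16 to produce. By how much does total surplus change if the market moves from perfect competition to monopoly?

Total surplus falls by 4900

Competitive firms price at marginal cost: P = 16, giving Q = 280.
CS = ½·(156 − 16)·280 = 19600; PS = (16 − 16)·280 = 0; TS = 19600.
A monopolist chooses Q where MR = MC. MR = 156 − Q; setting this equal to 16 gives Q = 140 and P = 86.
CS = ½·(156 − 86)·140 = 4900; PS = (86 − 16)·140 = 9800; TS = 14700.
Change in total surplus: 14700 − 19600 = −4900.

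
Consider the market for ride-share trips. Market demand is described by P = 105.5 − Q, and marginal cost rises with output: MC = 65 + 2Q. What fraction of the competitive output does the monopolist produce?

Q_m/Q_c = 0.75

Monopoly sets MR = MC: 105.5 − 2Q = 65 + 2Q ⇒ Q = 10.125, P = 105.5 − 10.125 = 95.375.
Under competition P = MC: 105.5 − Q = 65 + 2Q ⇒ Q = 13.5, P = 92.
Ratio Q_m/Q_c = 10.125/13.5 = 0.75.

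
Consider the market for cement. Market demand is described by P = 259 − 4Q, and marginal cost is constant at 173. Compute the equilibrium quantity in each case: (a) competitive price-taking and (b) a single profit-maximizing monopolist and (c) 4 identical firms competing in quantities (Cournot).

Competition: Q = 21.5; Monopoly: Q = 10.75; Cournot: Q = 17.2

Perfect competition: P = MC = 173, so 259 − 4Q = 173 and Q = 21.5.
The monopolist equates marginal revenue to marginal cost: 259 − 8Q = 173, so Q = 10.75. From demand, P = 216.
Cournot with 4 identical firms: the symmetric best-response condition is 259 − 20q = 173. Each firm produces q = 4.3, total output Q = 17.2, price P = 190.2.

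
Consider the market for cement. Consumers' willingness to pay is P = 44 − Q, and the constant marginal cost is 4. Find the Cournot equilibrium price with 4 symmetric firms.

P = 12

With 4 symmetric Cournot firms, each firm's FOC gives 44 − 5q = 4, so q = 8, Q = 4·8 = 32, and P = 12.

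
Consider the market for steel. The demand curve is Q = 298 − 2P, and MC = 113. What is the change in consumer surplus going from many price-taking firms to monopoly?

Inverting demand: P = 149 − 0.5Q.
Competitive firms price at marginal cost: P = 113, giving Q = 72.
CS = ½·(149 − 113)·72 = 1296.
Monopoly sets MR = MC: 149 − Q = 113 ⇒ Q = 36, P = 149 − 0.5·36 = 131.
CS = ½·(149 − 131)·36 = 324.
Change in consumer surplus: 324 − 1296 = −972.

Consumer surplus falls by 972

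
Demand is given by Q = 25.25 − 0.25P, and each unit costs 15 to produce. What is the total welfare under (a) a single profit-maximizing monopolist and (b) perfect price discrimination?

Monopoly: TS = 693.375; Perfect PD: TS = 924.5

Inverting demand: P = 101 − 4Q.
The monopolist equates marginal revenue to marginal cost: 101 − 8Q = 15, so Q = 10.75. From demand, P = 58.
CS = ½·(101 − 58)·10.75 = 231.125; PS = (58 − 15)·10.75 = 462.25; TS = 693.375.
A perfectly discriminating monopolist sells every unit with P(Q) ≥ MC(Q), so output equals the competitive quantity Q = 21.5. Each buyer pays their reservation price, so CS = 0 and the firm captures all surplus.
TS = 924.5 (equal to competitive TS).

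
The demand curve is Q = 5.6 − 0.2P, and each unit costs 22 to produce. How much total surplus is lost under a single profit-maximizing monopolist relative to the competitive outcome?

DWL = 0.9

Inverting demand: P = 28 − 5Q.
Under competition P = MC = 22, so Q = (28 − 22)/5 = 1.2.
Monopoly sets MR = MC: 28 − 10Q = 22 ⇒ Q = 0.6, P = 28 − 5·0.6 = 25.
DWL is the triangle between Q = 0.6 and Q = 1.2: ½·(1.2 − 0.6)·(25 − 22) = 0.9.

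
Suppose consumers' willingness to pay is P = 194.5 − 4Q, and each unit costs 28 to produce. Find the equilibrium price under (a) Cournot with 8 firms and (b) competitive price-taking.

Cournot: P = 46.5; Competition: P = 28

Cournot with 8 identical firms: the symmetric best-response condition is 194.5 − 36q = 28. Each firm produces q = 4.625, total output Q = 37, price P = 46.5.
Perfect competition: P = MC = 28, so 194.5 − 4Q = 28 and Q = 41.625.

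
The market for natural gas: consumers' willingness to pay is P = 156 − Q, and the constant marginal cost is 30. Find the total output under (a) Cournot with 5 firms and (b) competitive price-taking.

With 5 symmetric Cournot firms, each firm's FOC gives 156 − 6q = 30, so q = 21, Q = 5·21 = 105, and P = 51.
Under competition P = MC = 30, so Q = (156 − 30)/1 = 126.

Cournot: Q = 105; Competition: Q = 126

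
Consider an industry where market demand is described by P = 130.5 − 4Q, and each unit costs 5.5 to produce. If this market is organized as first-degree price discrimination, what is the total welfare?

With perfect price discrimination, output is the efficient level Q = 31.25 (where demand meets MC), but every buyer pays their willingness to pay: CS = 0 and PS = total surplus.
TS = 1953.125 (equal to competitive TS).

TS = 1953.125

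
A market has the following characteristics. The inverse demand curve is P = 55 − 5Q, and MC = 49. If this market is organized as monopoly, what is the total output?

The monopolist equates marginal revenue to marginal cost: 55 − 10Q = 49, so Q = 0.6. From demand, P = 52.

Q = 0.6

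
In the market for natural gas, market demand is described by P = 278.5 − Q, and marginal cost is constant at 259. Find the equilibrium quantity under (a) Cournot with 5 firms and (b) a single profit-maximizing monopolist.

With 5 symmetric Cournot firms, each firm's FOC gives 278.5 − 6q = 259, so q = 3.25, Q = 5·3.25 = 16.25, and P = 262.25.
Monopoly sets MR = MC: 278.5 − 2Q = 259 ⇒ Q = 9.75, P = 278.5 − 9.75 = 268.75.

Cournot: Q = 16.25; Monopoly: Q = 9.75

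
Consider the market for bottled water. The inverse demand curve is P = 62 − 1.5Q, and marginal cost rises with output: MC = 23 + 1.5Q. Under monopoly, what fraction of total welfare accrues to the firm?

A monopolist chooses Q where MR = MC. MR = 62 − 3Q; setting this equal to 23 + 1.5Q gives Q = 26/3 and P = 49.
CS = ½·(62 − 49)·26/3 = 169/3.
PS = P·Q − VC(Q) = 49·26/3 − (23·26/3 + ½·1.5·(26/3)²) = 169.
Share captured = PS/TS = 169/(676/3) = 0.75.

PS/TS = 0.75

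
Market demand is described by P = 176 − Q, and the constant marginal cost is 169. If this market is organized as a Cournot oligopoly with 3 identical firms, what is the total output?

Q = 5.25

In a 3-firm Cournot equilibrium, symmetry and the first-order condition give q = (176 − 169)/(4) = 1.75. So Q = 5.25 and P = 170.75.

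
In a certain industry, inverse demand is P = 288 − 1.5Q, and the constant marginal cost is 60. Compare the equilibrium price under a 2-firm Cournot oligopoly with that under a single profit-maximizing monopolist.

Cournot: P = 136; Monopoly: P = 174

With 2 symmetric Cournot firms, each firm's FOC gives 288 − 4.5q = 60, so q = 152/3, Q = 2·152/3 = 304/3, and P = 136.
The monopolist equates marginal revenue to marginal cost: 288 − 3Q = 60, so Q = 76. From demand, P = 174.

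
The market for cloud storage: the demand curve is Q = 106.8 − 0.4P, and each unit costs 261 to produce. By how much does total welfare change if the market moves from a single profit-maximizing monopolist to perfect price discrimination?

TS rises by 1.8

Inverting demand: P = 267 − 2.5Q.
The monopolist equates marginal revenue to marginal cost: 267 − 5Q = 261, so Q = 1.2. From demand, P = 264.
CS = ½·(267 − 264)·1.2 = 1.8; PS = (264 − 261)·1.2 = 3.6; TS = 5.4.
A perfectly discriminating monopolist sells every unit with P(Q) ≥ MC(Q), so output equals the competitive quantity Q = 2.4. Each buyer pays their reservation price, so CS = 0 and the firm captures all surplus.
TS = 7.2 (equal to competitive TS).
Change in total welfare: 7.2 − 5.4 = 1.8.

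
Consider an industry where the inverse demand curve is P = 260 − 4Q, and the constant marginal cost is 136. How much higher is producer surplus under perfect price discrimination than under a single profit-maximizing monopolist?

Producer surplus rises by 961

Monopoly sets MR = MC: 260 − 8Q = 136 ⇒ Q = 15.5, P = 260 − 4·15.5 = 198.
PS = (198 − 136)·15.5 = 961.
A perfectly discriminating monopolist sells every unit with P(Q) ≥ MC(Q), so output equals the competitive quantity Q = 31. Each buyer pays their reservation price, so CS = 0 and the firm captures all surplus.
PS = ½·(260 − 136)·31 = 1922.
Change in producer surplus: 1922 − 961 = 961.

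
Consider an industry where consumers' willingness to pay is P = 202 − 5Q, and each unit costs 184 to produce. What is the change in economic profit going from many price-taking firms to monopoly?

Perfect competition: P = MC = 184, so 202 − 5Q = 184 and Q = 3.6.
Profit = (184 − 184)·3.6 = 0.
A monopolist chooses Q where MR = MC. MR = 202 − 10Q; setting this equal to 184 gives Q = 1.8 and P = 193.
Profit = (193 − 184)·1.8 = 16.2.
Change in economic profit: 16.2 − 0 = 16.2.

Economic profit rises by 16.2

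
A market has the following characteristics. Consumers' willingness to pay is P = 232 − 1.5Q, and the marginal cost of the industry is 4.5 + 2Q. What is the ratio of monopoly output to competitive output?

Q_m/Q_c = 0.7

The monopolist equates marginal revenue to marginal cost: 232 − 3Q = 4.5 + 2Q, so Q = 45.5. From demand, P = 163.75.
Competitive equilibrium sets price equal to marginal cost: 232 − 1.5Q = 4.5 + 2Q, so Q = 65 and P = 134.5.
Ratio Q_m/Q_c = 45.5/65 = 0.7.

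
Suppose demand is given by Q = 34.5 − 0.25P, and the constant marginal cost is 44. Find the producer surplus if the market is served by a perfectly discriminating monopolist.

PS = 1104.5

Inverting demand: P = 138 − 4Q.
Under first-degree price discrimination the firm charges each unit its demand price and produces up to where P = MC, i.e. Q = 23.5. Consumer surplus is zero; producer surplus equals total surplus.
PS = ½·(138 − 44)·23.5 = 1104.5.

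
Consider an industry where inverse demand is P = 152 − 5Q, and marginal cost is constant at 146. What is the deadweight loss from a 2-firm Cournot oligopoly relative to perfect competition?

DWL = 0.4

Perfect competition: P = MC = 146, so 152 − 5Q = 146 and Q = 1.2.
Cournot with 2 identical firms: the symmetric best-response condition is 152 − 15q = 146. Each firm produces q = 0.4, total output Q = 0.8, price P = 148.
DWL is the triangle between Q = 0.8 and Q = 1.2: ½·(1.2 − 0.8)·(148 − 146) = 0.4.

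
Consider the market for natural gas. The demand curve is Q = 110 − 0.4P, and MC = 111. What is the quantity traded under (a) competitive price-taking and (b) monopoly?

Inverting demand: P = 275 − 2.5Q.
Under competition P = MC = 111, so Q = (275 − 111)/2.5 = 65.6.
Monopoly sets MR = MC: 275 − 5Q = 111 ⇒ Q = 32.8, P = 275 − 2.5·32.8 = 193.

Competition: Q = 65.6; Monopoly: Q = 32.8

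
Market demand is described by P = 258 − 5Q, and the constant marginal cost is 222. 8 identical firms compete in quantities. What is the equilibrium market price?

P = 226

With 8 symmetric Cournot firms, each firm's FOC gives 258 − 45q = 222, so q = 0.8, Q = 8·0.8 = 6.4, and P = 226.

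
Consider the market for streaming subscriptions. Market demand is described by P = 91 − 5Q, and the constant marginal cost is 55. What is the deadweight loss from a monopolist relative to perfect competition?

DWL = 32.4

Perfect competition: P = MC = 55, so 91 − 5Q = 55 and Q = 7.2.
The monopolist equates marginal revenue to marginal cost: 91 − 10Q = 55, so Q = 3.6. From demand, P = 73.
DWL is the triangle between Q = 3.6 and Q = 7.2: ½·(7.2 − 3.6)·(73 − 55) = 32.4.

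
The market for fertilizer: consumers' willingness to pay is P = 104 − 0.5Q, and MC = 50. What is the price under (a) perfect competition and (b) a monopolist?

Competitive firms price at marginal cost: P = 50, giving Q = 108.
A monopolist chooses Q where MR = MC. MR = 104 − Q; setting this equal to 50 gives Q = 54 and P = 77.

Competition: P = 50; Monopoly: P = 77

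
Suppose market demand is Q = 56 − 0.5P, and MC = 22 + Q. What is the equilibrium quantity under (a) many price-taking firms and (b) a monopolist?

Competition: Q = 30; Monopoly: Q = 18

Inverting demand: P = 112 − 2Q.
Under competition P = MC: 112 − 2Q = 22 + Q ⇒ Q = 30, P = 52.
Monopoly sets MR = MC: 112 − 4Q = 22 + Q ⇒ Q = 18, P = 112 − 2·18 = 76.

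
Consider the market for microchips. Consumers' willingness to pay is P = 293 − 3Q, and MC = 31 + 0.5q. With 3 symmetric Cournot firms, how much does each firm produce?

q_i = 20.96

Cournot with 3 identical firms: the symmetric best-response condition is 293 − 12q = 31 + 0.5q. Each firm produces q = 20.96, total output Q = 62.88, price P = 104.36.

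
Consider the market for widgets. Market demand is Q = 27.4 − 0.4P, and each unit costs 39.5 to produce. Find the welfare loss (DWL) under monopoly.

DWL = 42.05

Inverting demand: P = 68.5 − 2.5Q.
Perfect competition: P = MC = 39.5, so 68.5 − 2.5Q = 39.5 and Q = 11.6.
A monopolist chooses Q where MR = MC. MR = 68.5 − 5Q; setting this equal to 39.5 gives Q = 5.8 and P = 54.
DWL is the triangle between Q = 5.8 and Q = 11.6: ½·(11.6 − 5.8)·(54 − 39.5) = 42.05.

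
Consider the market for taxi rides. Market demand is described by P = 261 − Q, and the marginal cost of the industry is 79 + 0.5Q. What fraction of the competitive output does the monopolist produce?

A monopolist chooses Q where MR = MC. MR = 261 − 2Q; setting this equal to 79 + 0.5Q gives Q = 72.8 and P = 188.2.
Competitive equilibrium sets price equal to marginal cost: 261 − Q = 79 + 0.5Q, so Q = 364/3 and P = 419/3.
Ratio Q_m/Q_c = 72.8/(364/3) = 0.6.

Q_m/Q_c = 0.6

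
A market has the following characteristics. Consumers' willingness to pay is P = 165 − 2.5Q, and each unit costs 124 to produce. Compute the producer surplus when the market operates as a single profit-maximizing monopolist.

PS = 168.1

A monopolist chooses Q where MR = MC. MR = 165 − 5Q; setting this equal to 124 gives Q = 8.2 and P = 144.5.
PS = (144.5 − 124)·8.2 = 168.1.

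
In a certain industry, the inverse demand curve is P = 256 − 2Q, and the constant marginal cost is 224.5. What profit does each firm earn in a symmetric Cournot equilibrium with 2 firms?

π_i = 55.125

With 2 symmetric Cournot firms, each firm's FOC gives 256 − 6q = 224.5, so q = 5.25, Q = 2·5.25 = 10.5, and P = 235.
Each firm's profit = (235 − 224.5)·5.25 = 55.125.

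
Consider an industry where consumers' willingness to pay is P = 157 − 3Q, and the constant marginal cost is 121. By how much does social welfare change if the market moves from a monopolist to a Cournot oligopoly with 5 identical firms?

TS rises by 48

Monopoly sets MR = MC: 157 − 6Q = 121 ⇒ Q = 6, P = 157 − 3·6 = 139.
CS = ½·(157 − 139)·6 = 54; PS = (139 − 121)·6 = 108; TS = 162.
In a 5-firm Cournot equilibrium, symmetry and the first-order condition give q = (157 − 121)/(18) = 2. So Q = 10 and P = 127.
CS = ½·(157 − 127)·10 = 150; PS = (127 − 121)·10 = 60; TS = 210.
Change in social welfare: 210 − 162 = 48.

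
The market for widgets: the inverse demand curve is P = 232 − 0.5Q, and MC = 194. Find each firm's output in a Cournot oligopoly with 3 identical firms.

In a 3-firm Cournot equilibrium, symmetry and the first-order condition give q = (232 − 194)/(2) = 19. So Q = 57 and P = 203.5.

q_i = 19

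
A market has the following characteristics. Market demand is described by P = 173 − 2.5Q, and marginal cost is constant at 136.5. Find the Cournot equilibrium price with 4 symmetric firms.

P = 143.8

In a 4-firm Cournot equilibrium, symmetry and the first-order condition give q = (173 − 136.5)/(12.5) = 2.92. So Q = 11.68 and P = 143.8.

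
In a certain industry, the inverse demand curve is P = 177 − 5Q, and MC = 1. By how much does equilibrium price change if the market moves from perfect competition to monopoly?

Equilibrium price rises by 88

Competitive firms price at marginal cost: P = 1, giving Q = 35.2.
A monopolist chooses Q where MR = MC. MR = 177 − 10Q; setting this equal to 1 gives Q = 17.6 and P = 89.
Change in equilibrium price: 89 − 1 = 88.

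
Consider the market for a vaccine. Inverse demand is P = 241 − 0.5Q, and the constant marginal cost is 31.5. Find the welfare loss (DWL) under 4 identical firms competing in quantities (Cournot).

DWL = 1755.61

Perfect competition: P = MC = 31.5, so 241 − 0.5Q = 31.5 and Q = 419.
In a 4-firm Cournot equilibrium, symmetry and the first-order condition give q = (241 − 31.5)/(2.5) = 83.8. So Q = 335.2 and P = 73.4.
DWL is the triangle between Q = 335.2 and Q = 419: ½·(419 − 335.2)·(73.4 − 31.5) = 1755.61.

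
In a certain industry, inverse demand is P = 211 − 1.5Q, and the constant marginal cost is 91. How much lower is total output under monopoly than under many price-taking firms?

Q falls by 40

Perfect competition: P = MC = 91, so 211 − 1.5Q = 91 and Q = 80.
The monopolist equates marginal revenue to marginal cost: 211 − 3Q = 91, so Q = 40. From demand, P = 151.
Change in total output: 40 − 80 = −40.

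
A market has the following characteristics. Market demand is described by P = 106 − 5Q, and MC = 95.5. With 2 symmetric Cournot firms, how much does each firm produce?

With 2 symmetric Cournot firms, each firm's FOC gives 106 − 15q = 95.5, so q = 0.7, Q = 2·0.7 = 1.4, and P = 99.

q_i = 0.7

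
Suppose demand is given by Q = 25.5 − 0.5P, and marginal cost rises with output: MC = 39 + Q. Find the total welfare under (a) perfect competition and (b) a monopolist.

Competition: TS = 24; Monopoly: TS = 20.16

Inverting demand: P = 51 − 2Q.
Under competition P = MC: 51 − 2Q = 39 + Q ⇒ Q = 4, P = 43.
CS = ½·(51 − 43)·4 = 16; PS = (43·4 − 39·4 − ½·1·4²) = 8; TS = 24.
The monopolist equates marginal revenue to marginal cost: 51 − 4Q = 39 + Q, so Q = 2.4. From demand, P = 46.2.
CS = ½·(51 − 46.2)·2.4 = 5.76; PS = (46.2·2.4 − 39·2.4 − ½·1·2.4²) = 14.4; TS = 20.16.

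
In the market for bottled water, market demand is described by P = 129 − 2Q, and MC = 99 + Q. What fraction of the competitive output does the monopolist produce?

A monopolist chooses Q where MR = MC. MR = 129 − 4Q; setting this equal to 99 + Q gives Q = 6 and P = 117.
Under competition P = MC: 129 − 2Q = 99 + Q ⇒ Q = 10, P = 109.
Ratio Q_m/Q_c = 6/10 = 0.6.

Q_m/Q_c = 0.6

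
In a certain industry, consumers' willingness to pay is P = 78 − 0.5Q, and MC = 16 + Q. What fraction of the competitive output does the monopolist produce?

A monopolist chooses Q where MR = MC. MR = 78 − Q; setting this equal to 16 + Q gives Q = 31 and P = 62.5.
Under competition P = MC: 78 − 0.5Q = 16 + Q ⇒ Q = 124/3, P = 172/3.
Ratio Q_m/Q_c = 31/(124/3) = 0.75.

Q_m/Q_c = 0.75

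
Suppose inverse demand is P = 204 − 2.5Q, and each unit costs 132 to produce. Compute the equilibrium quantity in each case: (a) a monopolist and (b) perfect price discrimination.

Monopoly: Q = 14.4; Perfect PD: Q = 28.8

The monopolist equates marginal revenue to marginal cost: 204 − 5Q = 132, so Q = 14.4. From demand, P = 168.
With perfect price discrimination, output is the efficient level Q = 28.8 (where demand meets MC), but every buyer pays their willingness to pay: CS = 0 and PS = total surplus.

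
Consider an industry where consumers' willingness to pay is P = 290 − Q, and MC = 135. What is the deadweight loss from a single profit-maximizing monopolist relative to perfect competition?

DWL = 3003.125

Competitive firms price at marginal cost: P = 135, giving Q = 155.
A monopolist chooses Q where MR = MC. MR = 290 − 2Q; setting this equal to 135 gives Q = 77.5 and P = 212.5.
DWL is the triangle between Q = 77.5 and Q = 155: ½·(155 − 77.5)·(212.5 − 135) = 3003.125.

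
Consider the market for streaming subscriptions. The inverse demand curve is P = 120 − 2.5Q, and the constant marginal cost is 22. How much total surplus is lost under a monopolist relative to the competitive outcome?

DWL = 480.2

Competitive firms price at marginal cost: P = 22, giving Q = 39.2.
The monopolist equates marginal revenue to marginal cost: 120 − 5Q = 22, so Q = 19.6. From demand, P = 71.
DWL is the triangle between Q = 19.6 and Q = 39.2: ½·(39.2 − 19.6)·(71 − 22) = 480.2.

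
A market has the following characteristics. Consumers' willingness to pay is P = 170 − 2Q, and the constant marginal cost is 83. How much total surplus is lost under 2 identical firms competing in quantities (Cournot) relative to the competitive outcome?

Competitive firms price at marginal cost: P = 83, giving Q = 43.5.
Cournot with 2 identical firms: the symmetric best-response condition is 170 − 6q = 83. Each firm produces q = 14.5, total output Q = 29, price P = 112.
DWL is the triangle between Q = 29 and Q = 43.5: ½·(43.5 − 29)·(112 − 83) = 210.25.

DWL = 210.25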